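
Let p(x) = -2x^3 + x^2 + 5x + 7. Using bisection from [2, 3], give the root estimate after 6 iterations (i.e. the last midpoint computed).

2.265625

m = 2.5, p(m) = -5.5 (−); new bracket [2, 2.5]
m = 2.25, p(m) = 0.53125 (+); new bracket [2.25, 2.5]
m = 2.375, p(m) = -2.277344 (−); new bracket [2.25, 2.375]
m = 2.3125, p(m) = -0.8228 (−); new bracket [2.25, 2.3125]
m = 2.28125, p(m) = -0.1334 (−); new bracket [2.25, 2.28125]
m = 2.265625, p(m) = 0.202 (+); new bracket [2.265625, 2.28125]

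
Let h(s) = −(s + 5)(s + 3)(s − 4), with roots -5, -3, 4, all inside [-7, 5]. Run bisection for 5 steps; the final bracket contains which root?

4

s = -1 gives h = 40, positive; keep [-1, 5]
s = 2 gives h = 70, positive; keep [2, 5]
s = 3.5 gives h = 27.625, positive; keep [3.5, 5]
s = 4.25 gives h = -16.7656, negative; keep [3.5, 4.25]
s = 3.875 gives h = 7.627, positive; keep [3.875, 4.25]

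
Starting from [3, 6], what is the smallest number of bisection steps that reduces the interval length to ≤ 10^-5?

19

Width after n steps is 3/2^n. Need 2^n ≥ 3/10^-5 = 300000.
2^18 = 262144 < 300000 ≤ 2^19 = 524288, so n = 19.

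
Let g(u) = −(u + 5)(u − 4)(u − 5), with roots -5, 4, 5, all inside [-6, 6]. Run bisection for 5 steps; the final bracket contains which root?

-5

u = 0 gives g = -100, negative; keep [-6, 0]
u = -3 gives g = -112, negative; keep [-6, -3]
u = -4.5 gives g = -40.375, negative; keep [-6, -4.5]
u = -5.25 gives g = 23.7031, positive; keep [-5.25, -4.5]
u = -4.875 gives g = -10.9551, negative; keep [-5.25, -4.875]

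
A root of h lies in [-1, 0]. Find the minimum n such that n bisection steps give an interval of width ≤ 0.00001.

17

Width after n steps is 1/2^n. Need 2^n ≥ 1/0.00001 = 100000.
2^16 = 65536 < 100000 ≤ 2^17 = 131072, so n = 17.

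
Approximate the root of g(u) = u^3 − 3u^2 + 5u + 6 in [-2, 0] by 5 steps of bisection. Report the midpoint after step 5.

u = -1 gives g = -3, negative; keep [-1, 0]
u = -0.5 gives g = 2.625, positive; keep [-1, -0.5]
u = -0.75 gives g = 0.140625, positive; keep [-1, -0.75]
u = -0.875 gives g = -1.3418, negative; keep [-0.875, -0.75]
u = -0.8125 gives g = -0.5793, negative; keep [-0.8125, -0.75]

-0.8125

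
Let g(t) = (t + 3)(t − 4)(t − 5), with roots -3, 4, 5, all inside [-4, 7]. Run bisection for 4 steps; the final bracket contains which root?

m = 1.5, g(m) = 39.375 (+); new bracket [-4, 1.5]
m = -1.25, g(m) = 57.421875 (+); new bracket [-4, -1.25]
m = -2.625, g(m) = 18.943359 (+); new bracket [-4, -2.625]
m = -3.3125, g(m) = -18.9954 (−); new bracket [-3.3125, -2.625]

-3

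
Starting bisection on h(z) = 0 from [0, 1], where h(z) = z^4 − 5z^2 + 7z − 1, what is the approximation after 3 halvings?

midpoint 0.5: h = 1.3125 > 0 → [0, 0.5]
midpoint 0.25: h = 0.441406 > 0 → [0, 0.25]
midpoint 0.125: h = -0.202881 < 0 → [0.125, 0.25]

0.125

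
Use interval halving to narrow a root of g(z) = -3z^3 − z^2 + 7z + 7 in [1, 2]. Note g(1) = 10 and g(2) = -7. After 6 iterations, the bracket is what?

[1.75, 1.765625]

z = 1.5 gives g = 5.125, positive; keep [1.5, 2]
z = 1.75 gives g = 0.109375, positive; keep [1.75, 2]
z = 1.875 gives g = -3.166016, negative; keep [1.75, 1.875]
z = 1.8125 gives g = -1.4607, negative; keep [1.75, 1.8125]
z = 1.78125 gives g = -0.659, negative; keep [1.75, 1.78125]
z = 1.765625 gives g = -0.2707, negative; keep [1.75, 1.765625]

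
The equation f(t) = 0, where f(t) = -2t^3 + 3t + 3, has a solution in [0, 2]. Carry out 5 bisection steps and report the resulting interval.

[1.5625, 1.625]

m = 1, f(m) = 4 (+); new bracket [1, 2]
m = 1.5, f(m) = 0.75 (+); new bracket [1.5, 2]
m = 1.75, f(m) = -2.46875 (−); new bracket [1.5, 1.75]
m = 1.625, f(m) = -0.707 (−); new bracket [1.5, 1.625]
m = 1.5625, f(m) = 0.0581 (+); new bracket [1.5625, 1.625]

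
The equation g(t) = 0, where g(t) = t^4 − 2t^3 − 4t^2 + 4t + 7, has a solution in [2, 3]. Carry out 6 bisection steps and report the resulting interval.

[2.515625, 2.53125]

midpoint 2.5: g = -0.1875 < 0 → [2.5, 3]
midpoint 2.75: g = 3.347656 > 0 → [2.5, 2.75]
midpoint 2.625: g = 1.242432 > 0 → [2.5, 2.625]
midpoint 2.5625: g = 0.4492 > 0 → [2.5, 2.5625]
midpoint 2.53125: g = 0.1121 > 0 → [2.5, 2.53125]
midpoint 2.515625: g = -0.0423 < 0 → [2.515625, 2.53125]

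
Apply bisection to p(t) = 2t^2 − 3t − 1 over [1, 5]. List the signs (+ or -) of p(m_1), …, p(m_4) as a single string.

++--

midpoint 3: p = 8 > 0 → [1, 3]
midpoint 2: p = 1 > 0 → [1, 2]
midpoint 1.5: p = -1 < 0 → [1.5, 2]
midpoint 1.75: p = -0.125 < 0 → [1.75, 2]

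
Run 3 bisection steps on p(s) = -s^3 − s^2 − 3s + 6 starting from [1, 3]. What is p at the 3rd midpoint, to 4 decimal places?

-1.2656

m = 2, p(m) = -12 (−); new bracket [1, 2]
m = 1.5, p(m) = -4.125 (−); new bracket [1, 1.5]
m = 1.25, p(m) = -1.265625 (−); new bracket [1, 1.25]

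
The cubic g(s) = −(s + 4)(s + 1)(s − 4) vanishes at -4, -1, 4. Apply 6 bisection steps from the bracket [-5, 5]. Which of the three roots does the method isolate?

m = 0, g(m) = 16 (+); new bracket [0, 5]
m = 2.5, g(m) = 34.125 (+); new bracket [2.5, 5]
m = 3.75, g(m) = 9.203125 (+); new bracket [3.75, 5]
m = 4.375, g(m) = -16.8809 (−); new bracket [3.75, 4.375]
m = 4.0625, g(m) = -2.551 (−); new bracket [3.75, 4.0625]
m = 3.90625, g(m) = 3.6366 (+); new bracket [3.90625, 4.0625]

4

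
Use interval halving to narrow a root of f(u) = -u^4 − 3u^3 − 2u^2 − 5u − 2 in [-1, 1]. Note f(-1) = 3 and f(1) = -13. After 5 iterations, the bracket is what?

[-0.4375, -0.375]

u = 0 gives f = -2, negative; keep [-1, 0]
u = -0.5 gives f = 0.3125, positive; keep [-0.5, 0]
u = -0.25 gives f = -0.832031, negative; keep [-0.5, -0.25]
u = -0.375 gives f = -0.2678, negative; keep [-0.5, -0.375]
u = -0.4375 gives f = 0.0193, positive; keep [-0.4375, -0.375]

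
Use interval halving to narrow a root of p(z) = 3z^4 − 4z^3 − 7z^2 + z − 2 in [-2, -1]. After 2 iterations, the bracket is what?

z = -1.5 gives p = 9.4375, positive; keep [-1.5, -1]
z = -1.25 gives p = 0.949219, positive; keep [-1.25, -1]

[-1.25, -1]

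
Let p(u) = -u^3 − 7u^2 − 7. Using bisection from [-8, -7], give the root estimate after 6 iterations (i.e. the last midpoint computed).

-7.140625

midpoint -7.5: p = 21.125 > 0 → [-7.5, -7]
midpoint -7.25: p = 6.140625 > 0 → [-7.25, -7]
midpoint -7.125: p = -0.654297 < 0 → [-7.25, -7.125]
midpoint -7.1875: p = 2.6863 > 0 → [-7.1875, -7.125]
midpoint -7.15625: p = 1.0019 > 0 → [-7.15625, -7.125]
midpoint -7.140625: p = 0.1703 > 0 → [-7.140625, -7.125]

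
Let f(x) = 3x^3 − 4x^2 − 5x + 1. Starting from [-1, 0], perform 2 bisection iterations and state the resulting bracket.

[-1, -0.75]

x = -0.5 gives f = 2.125, positive; keep [-1, -0.5]
x = -0.75 gives f = 1.234375, positive; keep [-1, -0.75]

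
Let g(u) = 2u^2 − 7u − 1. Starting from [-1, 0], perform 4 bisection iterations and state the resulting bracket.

[-0.1875, -0.125]

m = -0.5, g(m) = 3 (+); new bracket [-0.5, 0]
m = -0.25, g(m) = 0.875 (+); new bracket [-0.25, 0]
m = -0.125, g(m) = -0.09375 (−); new bracket [-0.25, -0.125]
m = -0.1875, g(m) = 0.3828 (+); new bracket [-0.1875, -0.125]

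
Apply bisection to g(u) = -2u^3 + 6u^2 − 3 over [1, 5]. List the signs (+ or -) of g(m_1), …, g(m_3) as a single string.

midpoint 3: g = -3 < 0 → [1, 3]
midpoint 2: g = 5 > 0 → [2, 3]
midpoint 2.5: g = 3.25 > 0 → [2.5, 3]

-++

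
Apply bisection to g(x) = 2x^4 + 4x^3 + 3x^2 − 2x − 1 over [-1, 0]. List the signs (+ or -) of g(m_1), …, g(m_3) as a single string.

+-+

g(-0.5) = 0.375 > 0, so the root lies in [-0.5, 0]
g(-0.25) = -0.367188 < 0, so the root lies in [-0.5, -0.25]
g(-0.375) = 0.000488 > 0, so the root lies in [-0.375, -0.25]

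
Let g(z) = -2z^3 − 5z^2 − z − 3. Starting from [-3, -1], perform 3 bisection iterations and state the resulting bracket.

g(-2) = -5 < 0, so the root lies in [-3, -2]
g(-2.5) = -0.5 < 0, so the root lies in [-3, -2.5]
g(-2.75) = 3.53125 > 0, so the root lies in [-2.75, -2.5]

[-2.75, -2.5]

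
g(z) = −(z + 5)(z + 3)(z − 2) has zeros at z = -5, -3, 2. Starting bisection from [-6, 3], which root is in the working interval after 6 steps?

2

g(-1.5) = 18.375 > 0, so the root lies in [-1.5, 3]
g(0.75) = 26.953125 > 0, so the root lies in [0.75, 3]
g(1.875) = 4.189453 > 0, so the root lies in [1.875, 3]
g(2.4375) = -17.6931 < 0, so the root lies in [1.875, 2.4375]
g(2.15625) = -5.7655 < 0, so the root lies in [1.875, 2.15625]
g(2.015625) = -0.5498 < 0, so the root lies in [1.875, 2.015625]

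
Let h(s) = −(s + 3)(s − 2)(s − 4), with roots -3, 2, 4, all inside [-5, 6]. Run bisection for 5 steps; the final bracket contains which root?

s = 0.5 gives h = -18.375, negative; keep [-5, 0.5]
s = -2.25 gives h = -19.921875, negative; keep [-5, -2.25]
s = -3.625 gives h = 26.806641, positive; keep [-3.625, -2.25]
s = -2.9375 gives h = -2.1409, negative; keep [-3.625, -2.9375]
s = -3.28125 gives h = 10.8152, positive; keep [-3.28125, -2.9375]

-3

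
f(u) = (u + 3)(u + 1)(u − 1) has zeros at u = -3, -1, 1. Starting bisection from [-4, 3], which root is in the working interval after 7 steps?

1

m = -0.5, f(m) = -1.875 (−); new bracket [-0.5, 3]
m = 1.25, f(m) = 2.390625 (+); new bracket [-0.5, 1.25]
m = 0.375, f(m) = -2.900391 (−); new bracket [0.375, 1.25]
m = 0.8125, f(m) = -1.2957 (−); new bracket [0.8125, 1.25]
m = 1.03125, f(m) = 0.2559 (+); new bracket [0.8125, 1.03125]
m = 0.921875, f(m) = -0.5889 (−); new bracket [0.921875, 1.03125]
m = 0.9765625, f(m) = -0.1842 (−); new bracket [0.9765625, 1.03125]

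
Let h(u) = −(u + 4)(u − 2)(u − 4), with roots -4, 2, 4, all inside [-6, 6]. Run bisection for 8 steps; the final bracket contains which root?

-4

h(0) = -32 < 0, so the root lies in [-6, 0]
h(-3) = -35 < 0, so the root lies in [-6, -3]
h(-4.5) = 27.625 > 0, so the root lies in [-4.5, -3]
h(-3.75) = -11.1406 < 0, so the root lies in [-4.5, -3.75]
h(-4.125) = 6.2207 > 0, so the root lies in [-4.125, -3.75]
h(-3.9375) = -2.9456 < 0, so the root lies in [-4.125, -3.9375]
h(-4.03125) = 1.5137 > 0, so the root lies in [-4.03125, -3.9375]
h(-3.984375) = -0.7466 < 0, so the root lies in [-4.03125, -3.984375]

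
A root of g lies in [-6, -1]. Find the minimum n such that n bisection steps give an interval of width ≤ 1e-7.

26

Width after n steps is 5/2^n. Need 2^n ≥ 5/1e-7 = 50000000.
2^25 = 33554432 < 50000000 ≤ 2^26 = 67108864, so n = 26.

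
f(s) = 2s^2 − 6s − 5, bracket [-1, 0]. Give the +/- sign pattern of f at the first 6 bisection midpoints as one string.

m = -0.5, f(m) = -1.5 (−); new bracket [-1, -0.5]
m = -0.75, f(m) = 0.625 (+); new bracket [-0.75, -0.5]
m = -0.625, f(m) = -0.46875 (−); new bracket [-0.75, -0.625]
m = -0.6875, f(m) = 0.0703 (+); new bracket [-0.6875, -0.625]
m = -0.65625, f(m) = -0.2012 (−); new bracket [-0.6875, -0.65625]
m = -0.671875, f(m) = -0.0659 (−); new bracket [-0.6875, -0.671875]

-+-+--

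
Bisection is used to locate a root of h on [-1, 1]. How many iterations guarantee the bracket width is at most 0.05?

Width after n steps is 2/2^n. Need 2^n ≥ 2/0.05 = 40.
2^5 = 32 < 40 ≤ 2^6 = 64, so n = 6.

6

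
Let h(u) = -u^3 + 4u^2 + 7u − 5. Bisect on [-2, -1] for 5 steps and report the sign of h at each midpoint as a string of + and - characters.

midpoint -1.5: h = -3.125 < 0 → [-2, -1.5]
midpoint -1.75: h = 0.359375 > 0 → [-1.75, -1.5]
midpoint -1.625: h = -1.521484 < 0 → [-1.75, -1.625]
midpoint -1.6875: h = -0.6165 < 0 → [-1.75, -1.6875]
midpoint -1.71875: h = -0.1375 < 0 → [-1.75, -1.71875]

-+---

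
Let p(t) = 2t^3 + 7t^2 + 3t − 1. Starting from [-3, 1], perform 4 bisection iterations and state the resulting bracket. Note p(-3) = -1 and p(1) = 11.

m = -1, p(m) = 1 (+); new bracket [-3, -1]
m = -2, p(m) = 5 (+); new bracket [-3, -2]
m = -2.5, p(m) = 4 (+); new bracket [-3, -2.5]
m = -2.75, p(m) = 2.0938 (+); new bracket [-3, -2.75]

[-3, -2.75]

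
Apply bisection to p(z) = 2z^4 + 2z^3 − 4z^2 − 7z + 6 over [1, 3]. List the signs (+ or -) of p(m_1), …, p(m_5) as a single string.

midpoint 2: p = 24 > 0 → [1, 2]
midpoint 1.5: p = 3.375 > 0 → [1, 1.5]
midpoint 1.25: p = -0.210938 < 0 → [1.25, 1.5]
midpoint 1.375: p = 1.1606 > 0 → [1.25, 1.375]
midpoint 1.3125: p = 0.3789 > 0 → [1.25, 1.3125]

++-++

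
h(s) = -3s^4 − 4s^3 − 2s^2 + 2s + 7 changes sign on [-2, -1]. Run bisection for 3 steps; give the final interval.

m = -1.5, h(m) = -2.1875 (−); new bracket [-1.5, -1]
m = -1.25, h(m) = 1.863281 (+); new bracket [-1.5, -1.25]
m = -1.375, h(m) = 0.143799 (+); new bracket [-1.5, -1.375]

[-1.5, -1.375]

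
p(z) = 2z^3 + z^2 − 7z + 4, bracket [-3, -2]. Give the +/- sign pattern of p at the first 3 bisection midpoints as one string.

m = -2.5, p(m) = -3.5 (−); new bracket [-2.5, -2]
m = -2.25, p(m) = 2.03125 (+); new bracket [-2.5, -2.25]
m = -2.375, p(m) = -0.527344 (−); new bracket [-2.375, -2.25]

-+-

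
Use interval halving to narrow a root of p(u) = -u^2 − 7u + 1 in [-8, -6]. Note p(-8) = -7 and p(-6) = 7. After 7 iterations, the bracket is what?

[-7.140625, -7.125]

p(-7) = 1 > 0, so the root lies in [-8, -7]
p(-7.5) = -2.75 < 0, so the root lies in [-7.5, -7]
p(-7.25) = -0.8125 < 0, so the root lies in [-7.25, -7]
p(-7.125) = 0.1094 > 0, so the root lies in [-7.25, -7.125]
p(-7.1875) = -0.3477 < 0, so the root lies in [-7.1875, -7.125]
p(-7.15625) = -0.1182 < 0, so the root lies in [-7.15625, -7.125]
p(-7.140625) = -0.0042 < 0, so the root lies in [-7.140625, -7.125]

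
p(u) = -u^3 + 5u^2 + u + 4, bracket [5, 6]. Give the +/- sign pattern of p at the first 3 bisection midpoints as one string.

-+-

u = 5.5 gives p = -5.625, negative; keep [5, 5.5]
u = 5.25 gives p = 2.359375, positive; keep [5.25, 5.5]
u = 5.375 gives p = -1.458984, negative; keep [5.25, 5.375]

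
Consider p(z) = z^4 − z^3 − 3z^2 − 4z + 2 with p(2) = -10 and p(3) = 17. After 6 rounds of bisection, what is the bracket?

[2.609375, 2.625]

m = 2.5, p(m) = -3.3125 (−); new bracket [2.5, 3]
m = 2.75, p(m) = 4.707031 (+); new bracket [2.5, 2.75]
m = 2.625, p(m) = 0.220947 (+); new bracket [2.5, 2.625]
m = 2.5625, p(m) = -1.6579 (−); new bracket [2.5625, 2.625]
m = 2.59375, p(m) = -0.7474 (−); new bracket [2.59375, 2.625]
m = 2.609375, p(m) = -0.2706 (−); new bracket [2.609375, 2.625]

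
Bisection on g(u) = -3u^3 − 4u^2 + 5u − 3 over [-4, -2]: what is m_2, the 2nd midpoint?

g(-3) = 27 > 0, so the root lies in [-3, -2]
g(-2.5) = 6.375 > 0, so the root lies in [-2.5, -2]

-2.5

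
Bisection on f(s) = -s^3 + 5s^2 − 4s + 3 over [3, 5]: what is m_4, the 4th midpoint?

4.125

f(4) = 3 > 0, so the root lies in [4, 5]
f(4.5) = -4.875 < 0, so the root lies in [4, 4.5]
f(4.25) = -0.453125 < 0, so the root lies in [4, 4.25]
f(4.125) = 1.3887 > 0, so the root lies in [4.125, 4.25]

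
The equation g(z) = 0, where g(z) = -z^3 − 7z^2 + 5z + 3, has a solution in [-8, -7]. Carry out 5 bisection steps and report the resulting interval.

m = -7.5, g(m) = -6.375 (−); new bracket [-8, -7.5]
m = -7.75, g(m) = 9.296875 (+); new bracket [-7.75, -7.5]
m = -7.625, g(m) = 1.212891 (+); new bracket [-7.625, -7.5]
m = -7.5625, g(m) = -2.6423 (−); new bracket [-7.625, -7.5625]
m = -7.59375, g(m) = -0.7301 (−); new bracket [-7.625, -7.59375]

[-7.625, -7.59375]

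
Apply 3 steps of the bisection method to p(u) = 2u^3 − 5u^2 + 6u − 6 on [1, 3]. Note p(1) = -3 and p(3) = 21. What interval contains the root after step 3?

[1.75, 2]

u = 2 gives p = 2, positive; keep [1, 2]
u = 1.5 gives p = -1.5, negative; keep [1.5, 2]
u = 1.75 gives p = -0.09375, negative; keep [1.75, 2]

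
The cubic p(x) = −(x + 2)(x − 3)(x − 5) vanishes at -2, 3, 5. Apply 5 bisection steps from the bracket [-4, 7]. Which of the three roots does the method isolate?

-2

midpoint 1.5: p = -18.375 < 0 → [-4, 1.5]
midpoint -1.25: p = -19.921875 < 0 → [-4, -1.25]
midpoint -2.625: p = 26.806641 > 0 → [-2.625, -1.25]
midpoint -1.9375: p = -2.1409 < 0 → [-2.625, -1.9375]
midpoint -2.28125: p = 10.8152 > 0 → [-2.28125, -1.9375]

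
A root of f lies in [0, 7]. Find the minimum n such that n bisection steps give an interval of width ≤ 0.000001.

23

Width after n steps is 7/2^n. Need 2^n ≥ 7/0.000001 = 7000000.
2^22 = 4194304 < 7000000 ≤ 2^23 = 8388608, so n = 23.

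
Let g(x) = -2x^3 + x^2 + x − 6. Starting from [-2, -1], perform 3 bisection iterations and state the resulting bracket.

[-1.5, -1.375]

g(-1.5) = 1.5 > 0, so the root lies in [-1.5, -1]
g(-1.25) = -1.78125 < 0, so the root lies in [-1.5, -1.25]
g(-1.375) = -0.285156 < 0, so the root lies in [-1.5, -1.375]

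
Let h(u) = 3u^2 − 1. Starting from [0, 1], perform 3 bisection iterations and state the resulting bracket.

[0.5, 0.625]

m = 0.5, h(m) = -0.25 (−); new bracket [0.5, 1]
m = 0.75, h(m) = 0.6875 (+); new bracket [0.5, 0.75]
m = 0.625, h(m) = 0.171875 (+); new bracket [0.5, 0.625]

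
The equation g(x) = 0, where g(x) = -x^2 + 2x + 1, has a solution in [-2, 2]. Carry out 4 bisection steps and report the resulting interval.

[-0.5, -0.25]

g(0) = 1 > 0, so the root lies in [-2, 0]
g(-1) = -2 < 0, so the root lies in [-1, 0]
g(-0.5) = -0.25 < 0, so the root lies in [-0.5, 0]
g(-0.25) = 0.4375 > 0, so the root lies in [-0.5, -0.25]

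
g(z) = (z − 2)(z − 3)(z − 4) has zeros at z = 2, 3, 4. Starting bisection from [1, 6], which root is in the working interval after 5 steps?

4

g(3.5) = -0.375 < 0, so the root lies in [3.5, 6]
g(4.75) = 3.609375 > 0, so the root lies in [3.5, 4.75]
g(4.125) = 0.298828 > 0, so the root lies in [3.5, 4.125]
g(3.8125) = -0.2761 < 0, so the root lies in [3.8125, 4.125]
g(3.96875) = -0.0596 < 0, so the root lies in [3.96875, 4.125]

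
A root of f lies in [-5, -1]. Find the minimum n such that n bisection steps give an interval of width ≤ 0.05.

Width after n steps is 4/2^n. Need 2^n ≥ 4/0.05 = 80.
2^6 = 64 < 80 ≤ 2^7 = 128, so n = 7.

7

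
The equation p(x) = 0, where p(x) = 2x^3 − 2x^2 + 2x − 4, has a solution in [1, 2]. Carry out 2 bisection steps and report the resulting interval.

x = 1.5 gives p = 1.25, positive; keep [1, 1.5]
x = 1.25 gives p = -0.71875, negative; keep [1.25, 1.5]

[1.25, 1.5]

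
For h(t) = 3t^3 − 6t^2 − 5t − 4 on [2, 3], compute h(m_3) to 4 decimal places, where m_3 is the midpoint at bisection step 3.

midpoint 2.5: h = -7.125 < 0 → [2.5, 3]
midpoint 2.75: h = -0.734375 < 0 → [2.75, 3]
midpoint 2.875: h = 3.322266 > 0 → [2.75, 2.875]

3.3223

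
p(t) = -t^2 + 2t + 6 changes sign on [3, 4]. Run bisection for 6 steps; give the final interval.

[3.640625, 3.65625]

t = 3.5 gives p = 0.75, positive; keep [3.5, 4]
t = 3.75 gives p = -0.5625, negative; keep [3.5, 3.75]
t = 3.625 gives p = 0.109375, positive; keep [3.625, 3.75]
t = 3.6875 gives p = -0.2227, negative; keep [3.625, 3.6875]
t = 3.65625 gives p = -0.0557, negative; keep [3.625, 3.65625]
t = 3.640625 gives p = 0.0271, positive; keep [3.640625, 3.65625]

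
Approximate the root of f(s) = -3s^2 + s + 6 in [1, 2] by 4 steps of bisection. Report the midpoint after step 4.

m = 1.5, f(m) = 0.75 (+); new bracket [1.5, 2]
m = 1.75, f(m) = -1.4375 (−); new bracket [1.5, 1.75]
m = 1.625, f(m) = -0.296875 (−); new bracket [1.5, 1.625]
m = 1.5625, f(m) = 0.2383 (+); new bracket [1.5625, 1.625]

1.5625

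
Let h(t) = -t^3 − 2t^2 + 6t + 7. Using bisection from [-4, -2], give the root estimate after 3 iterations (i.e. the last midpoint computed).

m = -3, h(m) = -2 (−); new bracket [-4, -3]
m = -3.5, h(m) = 4.375 (+); new bracket [-3.5, -3]
m = -3.25, h(m) = 0.703125 (+); new bracket [-3.25, -3]

-3.25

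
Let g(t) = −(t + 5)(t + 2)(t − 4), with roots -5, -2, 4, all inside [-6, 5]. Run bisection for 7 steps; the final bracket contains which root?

4

midpoint -0.5: g = 30.375 > 0 → [-0.5, 5]
midpoint 2.25: g = 53.921875 > 0 → [2.25, 5]
midpoint 3.625: g = 18.193359 > 0 → [3.625, 5]
midpoint 4.3125: g = -18.3704 < 0 → [3.625, 4.3125]
midpoint 3.96875: g = 1.6729 > 0 → [3.96875, 4.3125]
midpoint 4.140625: g = -7.8932 < 0 → [3.96875, 4.140625]
midpoint 4.0546875: g = -2.9981 < 0 → [3.96875, 4.0546875]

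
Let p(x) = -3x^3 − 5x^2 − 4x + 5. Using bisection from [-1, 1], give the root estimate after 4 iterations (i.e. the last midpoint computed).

m = 0, p(m) = 5 (+); new bracket [0, 1]
m = 0.5, p(m) = 1.375 (+); new bracket [0.5, 1]
m = 0.75, p(m) = -2.078125 (−); new bracket [0.5, 0.75]
m = 0.625, p(m) = -0.1855 (−); new bracket [0.5, 0.625]

0.625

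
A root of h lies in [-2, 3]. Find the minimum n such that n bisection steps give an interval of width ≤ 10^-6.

23

Width after n steps is 5/2^n. Need 2^n ≥ 5/10^-6 = 5000000.
2^22 = 4194304 < 5000000 ≤ 2^23 = 8388608, so n = 23.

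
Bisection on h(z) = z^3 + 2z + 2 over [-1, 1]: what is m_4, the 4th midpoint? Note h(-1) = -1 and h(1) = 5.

-0.875

m = 0, h(m) = 2 (+); new bracket [-1, 0]
m = -0.5, h(m) = 0.875 (+); new bracket [-1, -0.5]
m = -0.75, h(m) = 0.078125 (+); new bracket [-1, -0.75]
m = -0.875, h(m) = -0.4199 (−); new bracket [-0.875, -0.75]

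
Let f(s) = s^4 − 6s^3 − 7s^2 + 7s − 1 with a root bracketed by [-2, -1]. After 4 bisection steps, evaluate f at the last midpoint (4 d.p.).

s = -1.5 gives f = -1.9375, negative; keep [-2, -1.5]
s = -1.75 gives f = 6.847656, positive; keep [-1.75, -1.5]
s = -1.625 gives f = 1.859619, positive; keep [-1.625, -1.5]
s = -1.5625 gives f = -0.1787, negative; keep [-1.625, -1.5625]

-0.1787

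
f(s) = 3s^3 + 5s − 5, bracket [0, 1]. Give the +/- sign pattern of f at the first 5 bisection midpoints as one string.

-+---

m = 0.5, f(m) = -2.125 (−); new bracket [0.5, 1]
m = 0.75, f(m) = 0.015625 (+); new bracket [0.5, 0.75]
m = 0.625, f(m) = -1.142578 (−); new bracket [0.625, 0.75]
m = 0.6875, f(m) = -0.5876 (−); new bracket [0.6875, 0.75]
m = 0.71875, f(m) = -0.2923 (−); new bracket [0.71875, 0.75]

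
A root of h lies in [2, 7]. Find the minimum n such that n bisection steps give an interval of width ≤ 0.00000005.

Width after n steps is 5/2^n. Need 2^n ≥ 5/0.00000005 = 100000000.
2^26 = 67108864 < 100000000 ≤ 2^27 = 134217728, so n = 27.

27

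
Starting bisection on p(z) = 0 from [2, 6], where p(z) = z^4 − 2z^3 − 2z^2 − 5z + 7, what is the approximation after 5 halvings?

z = 4 gives p = 83, positive; keep [2, 4]
z = 3 gives p = 1, positive; keep [2, 3]
z = 2.5 gives p = -10.1875, negative; keep [2.5, 3]
z = 2.75 gives p = -6.2773, negative; keep [2.75, 3]
z = 2.875 gives p = -3.113, negative; keep [2.875, 3]

2.875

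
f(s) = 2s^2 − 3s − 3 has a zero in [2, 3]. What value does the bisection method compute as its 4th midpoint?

2.1875

s = 2.5 gives f = 2, positive; keep [2, 2.5]
s = 2.25 gives f = 0.375, positive; keep [2, 2.25]
s = 2.125 gives f = -0.34375, negative; keep [2.125, 2.25]
s = 2.1875 gives f = 0.0078, positive; keep [2.125, 2.1875]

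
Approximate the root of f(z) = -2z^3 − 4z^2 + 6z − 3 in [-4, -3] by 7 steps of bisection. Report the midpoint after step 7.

midpoint -3.5: f = 12.75 > 0 → [-3.5, -3]
midpoint -3.25: f = 3.90625 > 0 → [-3.25, -3]
midpoint -3.125: f = 0.222656 > 0 → [-3.125, -3]
midpoint -3.0625: f = -1.4448 < 0 → [-3.125, -3.0625]
midpoint -3.09375: f = -0.6253 < 0 → [-3.125, -3.09375]
midpoint -3.109375: f = -0.2049 < 0 → [-3.125, -3.109375]
midpoint -3.1171875: f = 0.008 > 0 → [-3.1171875, -3.109375]

-3.1171875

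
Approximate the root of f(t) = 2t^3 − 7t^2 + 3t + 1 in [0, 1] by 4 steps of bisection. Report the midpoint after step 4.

0.8125

f(0.5) = 1 > 0, so the root lies in [0.5, 1]
f(0.75) = 0.15625 > 0, so the root lies in [0.75, 1]
f(0.875) = -0.394531 < 0, so the root lies in [0.75, 0.875]
f(0.8125) = -0.1108 < 0, so the root lies in [0.75, 0.8125]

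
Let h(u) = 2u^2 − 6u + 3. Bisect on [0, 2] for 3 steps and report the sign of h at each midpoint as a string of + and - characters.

h(1) = -1 < 0, so the root lies in [0, 1]
h(0.5) = 0.5 > 0, so the root lies in [0.5, 1]
h(0.75) = -0.375 < 0, so the root lies in [0.5, 0.75]

-+-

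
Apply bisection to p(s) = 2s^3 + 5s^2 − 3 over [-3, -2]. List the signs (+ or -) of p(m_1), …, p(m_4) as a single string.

--+-

midpoint -2.5: p = -3 < 0 → [-2.5, -2]
midpoint -2.25: p = -0.46875 < 0 → [-2.25, -2]
midpoint -2.125: p = 0.386719 > 0 → [-2.25, -2.125]
midpoint -2.1875: p = -0.0093 < 0 → [-2.1875, -2.125]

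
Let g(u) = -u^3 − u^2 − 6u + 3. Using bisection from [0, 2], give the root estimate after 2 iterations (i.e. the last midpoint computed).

g(1) = -5 < 0, so the root lies in [0, 1]
g(0.5) = -0.375 < 0, so the root lies in [0, 0.5]

0.5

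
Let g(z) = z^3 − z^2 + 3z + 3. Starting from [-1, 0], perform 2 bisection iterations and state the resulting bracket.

midpoint -0.5: g = 1.125 > 0 → [-1, -0.5]
midpoint -0.75: g = -0.234375 < 0 → [-0.75, -0.5]

[-0.75, -0.5]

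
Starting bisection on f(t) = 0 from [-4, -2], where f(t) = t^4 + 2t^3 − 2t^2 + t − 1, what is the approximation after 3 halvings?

f(-3) = 5 > 0, so the root lies in [-3, -2]
f(-2.5) = -8.1875 < 0, so the root lies in [-3, -2.5]
f(-2.75) = -3.277344 < 0, so the root lies in [-3, -2.75]

-2.75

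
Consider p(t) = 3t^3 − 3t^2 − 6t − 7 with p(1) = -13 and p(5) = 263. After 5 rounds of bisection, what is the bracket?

p(3) = 29 > 0, so the root lies in [1, 3]
p(2) = -7 < 0, so the root lies in [2, 3]
p(2.5) = 6.125 > 0, so the root lies in [2, 2.5]
p(2.25) = -1.5156 < 0, so the root lies in [2.25, 2.5]
p(2.375) = 2.0176 > 0, so the root lies in [2.25, 2.375]

[2.25, 2.375]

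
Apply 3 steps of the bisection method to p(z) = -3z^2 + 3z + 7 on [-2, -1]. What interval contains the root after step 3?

z = -1.5 gives p = -4.25, negative; keep [-1.5, -1]
z = -1.25 gives p = -1.4375, negative; keep [-1.25, -1]
z = -1.125 gives p = -0.171875, negative; keep [-1.125, -1]

[-1.125, -1]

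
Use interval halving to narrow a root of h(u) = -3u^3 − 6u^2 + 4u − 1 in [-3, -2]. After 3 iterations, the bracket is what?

[-2.625, -2.5]

h(-2.5) = -1.625 < 0, so the root lies in [-3, -2.5]
h(-2.75) = 5.015625 > 0, so the root lies in [-2.75, -2.5]
h(-2.625) = 1.419922 > 0, so the root lies in [-2.625, -2.5]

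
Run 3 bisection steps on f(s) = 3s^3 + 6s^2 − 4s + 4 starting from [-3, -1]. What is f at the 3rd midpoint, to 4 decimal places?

m = -2, f(m) = 12 (+); new bracket [-3, -2]
m = -2.5, f(m) = 4.625 (+); new bracket [-3, -2.5]
m = -2.75, f(m) = -2.015625 (−); new bracket [-2.75, -2.5]

-2.0156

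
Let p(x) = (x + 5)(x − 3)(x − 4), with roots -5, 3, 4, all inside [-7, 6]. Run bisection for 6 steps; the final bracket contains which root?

-5

m = -0.5, p(m) = 70.875 (+); new bracket [-7, -0.5]
m = -3.75, p(m) = 65.390625 (+); new bracket [-7, -3.75]
m = -5.375, p(m) = -29.443359 (−); new bracket [-5.375, -3.75]
m = -4.5625, p(m) = 28.3298 (+); new bracket [-5.375, -4.5625]
m = -4.96875, p(m) = 2.2334 (+); new bracket [-5.375, -4.96875]
m = -5.171875, p(m) = -12.8823 (−); new bracket [-5.171875, -4.96875]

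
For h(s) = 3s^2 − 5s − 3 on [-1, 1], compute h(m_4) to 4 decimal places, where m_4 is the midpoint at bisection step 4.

h(0) = -3 < 0, so the root lies in [-1, 0]
h(-0.5) = 0.25 > 0, so the root lies in [-0.5, 0]
h(-0.25) = -1.5625 < 0, so the root lies in [-0.5, -0.25]
h(-0.375) = -0.7031 < 0, so the root lies in [-0.5, -0.375]

-0.7031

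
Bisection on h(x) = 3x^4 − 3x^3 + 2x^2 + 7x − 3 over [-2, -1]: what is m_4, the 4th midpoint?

x = -1.5 gives h = 16.3125, positive; keep [-1.5, -1]
x = -1.25 gives h = 4.558594, positive; keep [-1.25, -1]
x = -1.125 gives h = 0.733154, positive; keep [-1.125, -1]
x = -1.0625 gives h = -0.758, negative; keep [-1.125, -1.0625]

-1.0625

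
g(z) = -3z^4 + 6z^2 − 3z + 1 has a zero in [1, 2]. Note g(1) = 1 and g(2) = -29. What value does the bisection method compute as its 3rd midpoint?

midpoint 1.5: g = -5.1875 < 0 → [1, 1.5]
midpoint 1.25: g = -0.699219 < 0 → [1, 1.25]
midpoint 1.125: g = 0.41333 > 0 → [1.125, 1.25]

1.125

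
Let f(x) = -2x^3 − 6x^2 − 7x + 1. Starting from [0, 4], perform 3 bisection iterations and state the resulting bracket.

midpoint 2: f = -53 < 0 → [0, 2]
midpoint 1: f = -14 < 0 → [0, 1]
midpoint 0.5: f = -4.25 < 0 → [0, 0.5]

[0, 0.5]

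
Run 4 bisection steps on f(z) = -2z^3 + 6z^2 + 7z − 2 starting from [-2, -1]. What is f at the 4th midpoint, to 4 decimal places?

f(-1.5) = 7.75 > 0, so the root lies in [-1.5, -1]
f(-1.25) = 2.53125 > 0, so the root lies in [-1.25, -1]
f(-1.125) = 0.566406 > 0, so the root lies in [-1.125, -1]
f(-1.0625) = -0.2651 < 0, so the root lies in [-1.125, -1.0625]

-0.2651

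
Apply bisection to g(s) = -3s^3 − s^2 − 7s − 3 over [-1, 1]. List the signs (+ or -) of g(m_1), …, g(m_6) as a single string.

-+--+-

s = 0 gives g = -3, negative; keep [-1, 0]
s = -0.5 gives g = 0.625, positive; keep [-0.5, 0]
s = -0.25 gives g = -1.265625, negative; keep [-0.5, -0.25]
s = -0.375 gives g = -0.3574, negative; keep [-0.5, -0.375]
s = -0.4375 gives g = 0.1223, positive; keep [-0.4375, -0.375]
s = -0.40625 gives g = -0.1201, negative; keep [-0.4375, -0.40625]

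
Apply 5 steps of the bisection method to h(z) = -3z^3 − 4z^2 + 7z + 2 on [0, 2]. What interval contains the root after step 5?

[1.125, 1.1875]

z = 1 gives h = 2, positive; keep [1, 2]
z = 1.5 gives h = -6.625, negative; keep [1, 1.5]
z = 1.25 gives h = -1.359375, negative; keep [1, 1.25]
z = 1.125 gives h = 0.541, positive; keep [1.125, 1.25]
z = 1.1875 gives h = -0.3518, negative; keep [1.125, 1.1875]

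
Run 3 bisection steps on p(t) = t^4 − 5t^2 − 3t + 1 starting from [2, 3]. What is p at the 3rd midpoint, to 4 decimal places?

m = 2.5, p(m) = 1.3125 (+); new bracket [2, 2.5]
m = 2.25, p(m) = -5.433594 (−); new bracket [2.25, 2.5]
m = 2.375, p(m) = -2.511475 (−); new bracket [2.375, 2.5]

-2.5115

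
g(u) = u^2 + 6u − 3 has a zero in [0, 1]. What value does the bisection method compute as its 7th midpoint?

0.4609375

midpoint 0.5: g = 0.25 > 0 → [0, 0.5]
midpoint 0.25: g = -1.4375 < 0 → [0.25, 0.5]
midpoint 0.375: g = -0.609375 < 0 → [0.375, 0.5]
midpoint 0.4375: g = -0.1836 < 0 → [0.4375, 0.5]
midpoint 0.46875: g = 0.0322 > 0 → [0.4375, 0.46875]
midpoint 0.453125: g = -0.0759 < 0 → [0.453125, 0.46875]
midpoint 0.4609375: g = -0.0219 < 0 → [0.4609375, 0.46875]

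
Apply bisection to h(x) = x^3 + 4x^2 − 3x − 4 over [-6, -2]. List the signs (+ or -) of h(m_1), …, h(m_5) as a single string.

x = -4 gives h = 8, positive; keep [-6, -4]
x = -5 gives h = -14, negative; keep [-5, -4]
x = -4.5 gives h = -0.625, negative; keep [-4.5, -4]
x = -4.25 gives h = 4.2344, positive; keep [-4.5, -4.25]
x = -4.375 gives h = 1.9473, positive; keep [-4.5, -4.375]

+--++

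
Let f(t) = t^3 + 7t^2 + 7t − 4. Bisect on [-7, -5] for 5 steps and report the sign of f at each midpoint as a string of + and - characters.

m = -6, f(m) = -10 (−); new bracket [-6, -5]
m = -5.5, f(m) = 2.875 (+); new bracket [-6, -5.5]
m = -5.75, f(m) = -2.921875 (−); new bracket [-5.75, -5.5]
m = -5.625, f(m) = 0.1309 (+); new bracket [-5.75, -5.625]
m = -5.6875, f(m) = -1.3562 (−); new bracket [-5.6875, -5.625]

-+-+-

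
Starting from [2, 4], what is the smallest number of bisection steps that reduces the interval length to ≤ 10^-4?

Width after n steps is 2/2^n. Need 2^n ≥ 2/10^-4 = 20000.
2^14 = 16384 < 20000 ≤ 2^15 = 32768, so n = 15.

15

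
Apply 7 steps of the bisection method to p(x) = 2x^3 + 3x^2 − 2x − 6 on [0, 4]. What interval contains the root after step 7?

[1.21875, 1.25]

m = 2, p(m) = 18 (+); new bracket [0, 2]
m = 1, p(m) = -3 (−); new bracket [1, 2]
m = 1.5, p(m) = 4.5 (+); new bracket [1, 1.5]
m = 1.25, p(m) = 0.0938 (+); new bracket [1, 1.25]
m = 1.125, p(m) = -1.6055 (−); new bracket [1.125, 1.25]
m = 1.1875, p(m) = -0.7954 (−); new bracket [1.1875, 1.25]
m = 1.21875, p(m) = -0.3609 (−); new bracket [1.21875, 1.25]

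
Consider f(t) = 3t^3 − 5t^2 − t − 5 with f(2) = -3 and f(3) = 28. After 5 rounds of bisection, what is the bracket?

f(2.5) = 8.125 > 0, so the root lies in [2, 2.5]
f(2.25) = 1.609375 > 0, so the root lies in [2, 2.25]
f(2.125) = -0.916016 < 0, so the root lies in [2.125, 2.25]
f(2.1875) = 0.2893 > 0, so the root lies in [2.125, 2.1875]
f(2.15625) = -0.3274 < 0, so the root lies in [2.15625, 2.1875]

[2.15625, 2.1875]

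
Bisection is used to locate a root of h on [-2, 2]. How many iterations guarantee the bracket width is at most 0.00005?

17

Width after n steps is 4/2^n. Need 2^n ≥ 4/0.00005 = 80000.
2^16 = 65536 < 80000 ≤ 2^17 = 131072, so n = 17.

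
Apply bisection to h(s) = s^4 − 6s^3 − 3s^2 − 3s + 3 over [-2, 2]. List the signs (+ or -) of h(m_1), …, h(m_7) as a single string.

s = 0 gives h = 3, positive; keep [0, 2]
s = 1 gives h = -8, negative; keep [0, 1]
s = 0.5 gives h = 0.0625, positive; keep [0.5, 1]
s = 0.75 gives h = -3.1523, negative; keep [0.5, 0.75]
s = 0.625 gives h = -1.3591, negative; keep [0.5, 0.625]
s = 0.5625 gives h = -0.6045, negative; keep [0.5, 0.5625]
s = 0.53125 gives h = -0.2604, negative; keep [0.5, 0.53125]

+-+----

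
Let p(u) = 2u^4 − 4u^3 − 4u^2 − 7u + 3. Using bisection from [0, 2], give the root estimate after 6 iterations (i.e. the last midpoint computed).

p(1) = -10 < 0, so the root lies in [0, 1]
p(0.5) = -1.875 < 0, so the root lies in [0, 0.5]
p(0.25) = 0.945312 > 0, so the root lies in [0.25, 0.5]
p(0.375) = -0.3589 < 0, so the root lies in [0.25, 0.375]
p(0.3125) = 0.3189 > 0, so the root lies in [0.3125, 0.375]
p(0.34375) = -0.0135 < 0, so the root lies in [0.3125, 0.34375]

0.34375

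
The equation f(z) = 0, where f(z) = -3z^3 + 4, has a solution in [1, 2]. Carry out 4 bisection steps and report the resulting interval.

[1.0625, 1.125]

m = 1.5, f(m) = -6.125 (−); new bracket [1, 1.5]
m = 1.25, f(m) = -1.859375 (−); new bracket [1, 1.25]
m = 1.125, f(m) = -0.271484 (−); new bracket [1, 1.125]
m = 1.0625, f(m) = 0.4016 (+); new bracket [1.0625, 1.125]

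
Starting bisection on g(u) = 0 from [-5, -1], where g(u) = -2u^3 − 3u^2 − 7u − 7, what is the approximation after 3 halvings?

m = -3, g(m) = 41 (+); new bracket [-3, -1]
m = -2, g(m) = 11 (+); new bracket [-2, -1]
m = -1.5, g(m) = 3.5 (+); new bracket [-1.5, -1]

-1.5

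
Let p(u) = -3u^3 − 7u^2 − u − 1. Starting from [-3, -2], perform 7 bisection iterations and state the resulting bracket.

u = -2.5 gives p = 4.625, positive; keep [-2.5, -2]
u = -2.25 gives p = -0.015625, negative; keep [-2.5, -2.25]
u = -2.375 gives p = 2.080078, positive; keep [-2.375, -2.25]
u = -2.3125 gives p = 0.9783, positive; keep [-2.3125, -2.25]
u = -2.28125 gives p = 0.4681, positive; keep [-2.28125, -2.25]
u = -2.265625 gives p = 0.223, positive; keep [-2.265625, -2.25]
u = -2.2578125 gives p = 0.1029, positive; keep [-2.2578125, -2.25]

[-2.2578125, -2.25]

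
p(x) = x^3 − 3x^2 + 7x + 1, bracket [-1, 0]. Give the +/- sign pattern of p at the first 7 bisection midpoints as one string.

midpoint -0.5: p = -3.375 < 0 → [-0.5, 0]
midpoint -0.25: p = -0.953125 < 0 → [-0.25, 0]
midpoint -0.125: p = 0.076172 > 0 → [-0.25, -0.125]
midpoint -0.1875: p = -0.4246 < 0 → [-0.1875, -0.125]
midpoint -0.15625: p = -0.1708 < 0 → [-0.15625, -0.125]
midpoint -0.140625: p = -0.0465 < 0 → [-0.140625, -0.125]
midpoint -0.1328125: p = 0.0151 > 0 → [-0.140625, -0.1328125]

--+---+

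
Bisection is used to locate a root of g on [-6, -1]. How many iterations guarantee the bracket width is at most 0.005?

10

Width after n steps is 5/2^n. Need 2^n ≥ 5/0.005 = 1000.
2^9 = 512 < 1000 ≤ 2^10 = 1024, so n = 10.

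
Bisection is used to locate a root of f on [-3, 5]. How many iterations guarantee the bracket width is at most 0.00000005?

28

Width after n steps is 8/2^n. Need 2^n ≥ 8/0.00000005 = 160000000.
2^27 = 134217728 < 160000000 ≤ 2^28 = 268435456, so n = 28.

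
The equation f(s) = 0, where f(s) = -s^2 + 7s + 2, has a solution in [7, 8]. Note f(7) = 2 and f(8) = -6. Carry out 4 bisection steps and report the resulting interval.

[7.25, 7.3125]

f(7.5) = -1.75 < 0, so the root lies in [7, 7.5]
f(7.25) = 0.1875 > 0, so the root lies in [7.25, 7.5]
f(7.375) = -0.765625 < 0, so the root lies in [7.25, 7.375]
f(7.3125) = -0.2852 < 0, so the root lies in [7.25, 7.3125]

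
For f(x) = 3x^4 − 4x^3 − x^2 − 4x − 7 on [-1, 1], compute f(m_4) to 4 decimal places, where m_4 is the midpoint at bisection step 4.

x = 0 gives f = -7, negative; keep [-1, 0]
x = -0.5 gives f = -4.5625, negative; keep [-1, -0.5]
x = -0.75 gives f = -1.925781, negative; keep [-1, -0.75]
x = -0.875 gives f = 0.1726, positive; keep [-0.875, -0.75]

0.1726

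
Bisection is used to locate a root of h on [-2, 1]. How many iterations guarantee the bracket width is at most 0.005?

10

Width after n steps is 3/2^n. Need 2^n ≥ 3/0.005 = 600.
2^9 = 512 < 600 ≤ 2^10 = 1024, so n = 10.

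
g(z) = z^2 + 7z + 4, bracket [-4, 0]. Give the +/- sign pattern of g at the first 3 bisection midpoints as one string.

z = -2 gives g = -6, negative; keep [-2, 0]
z = -1 gives g = -2, negative; keep [-1, 0]
z = -0.5 gives g = 0.75, positive; keep [-1, -0.5]

--+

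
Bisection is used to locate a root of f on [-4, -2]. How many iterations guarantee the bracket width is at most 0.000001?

Width after n steps is 2/2^n. Need 2^n ≥ 2/0.000001 = 2000000.
2^20 = 1048576 < 2000000 ≤ 2^21 = 2097152, so n = 21.

21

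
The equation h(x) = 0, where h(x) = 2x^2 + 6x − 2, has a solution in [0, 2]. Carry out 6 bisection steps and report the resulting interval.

m = 1, h(m) = 6 (+); new bracket [0, 1]
m = 0.5, h(m) = 1.5 (+); new bracket [0, 0.5]
m = 0.25, h(m) = -0.375 (−); new bracket [0.25, 0.5]
m = 0.375, h(m) = 0.5312 (+); new bracket [0.25, 0.375]
m = 0.3125, h(m) = 0.0703 (+); new bracket [0.25, 0.3125]
m = 0.28125, h(m) = -0.1543 (−); new bracket [0.28125, 0.3125]

[0.28125, 0.3125]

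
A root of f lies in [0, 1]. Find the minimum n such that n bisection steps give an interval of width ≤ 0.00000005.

Width after n steps is 1/2^n. Need 2^n ≥ 1/0.00000005 = 20000000.
2^24 = 16777216 < 20000000 ≤ 2^25 = 33554432, so n = 25.

25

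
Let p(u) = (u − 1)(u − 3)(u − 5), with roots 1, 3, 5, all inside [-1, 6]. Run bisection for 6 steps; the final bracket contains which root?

1

midpoint 2.5: p = 1.875 > 0 → [-1, 2.5]
midpoint 0.75: p = -2.390625 < 0 → [0.75, 2.5]
midpoint 1.625: p = 2.900391 > 0 → [0.75, 1.625]
midpoint 1.1875: p = 1.2957 > 0 → [0.75, 1.1875]
midpoint 0.96875: p = -0.2559 < 0 → [0.96875, 1.1875]
midpoint 1.078125: p = 0.5889 > 0 → [0.96875, 1.078125]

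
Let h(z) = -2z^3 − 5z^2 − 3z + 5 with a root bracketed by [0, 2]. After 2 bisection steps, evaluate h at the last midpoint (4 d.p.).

2.0000

midpoint 1: h = -5 < 0 → [0, 1]
midpoint 0.5: h = 2 > 0 → [0.5, 1]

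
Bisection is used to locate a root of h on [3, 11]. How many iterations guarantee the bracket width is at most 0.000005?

21

Width after n steps is 8/2^n. Need 2^n ≥ 8/0.000005 = 1600000.
2^20 = 1048576 < 1600000 ≤ 2^21 = 2097152, so n = 21.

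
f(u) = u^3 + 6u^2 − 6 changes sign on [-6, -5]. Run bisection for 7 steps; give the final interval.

[-5.828125, -5.8203125]

midpoint -5.5: f = 9.125 > 0 → [-6, -5.5]
midpoint -5.75: f = 2.265625 > 0 → [-6, -5.75]
midpoint -5.875: f = -1.685547 < 0 → [-5.875, -5.75]
midpoint -5.8125: f = 0.3347 > 0 → [-5.875, -5.8125]
midpoint -5.84375: f = -0.6642 < 0 → [-5.84375, -5.8125]
midpoint -5.828125: f = -0.1619 < 0 → [-5.828125, -5.8125]
midpoint -5.8203125: f = 0.0871 > 0 → [-5.828125, -5.8203125]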